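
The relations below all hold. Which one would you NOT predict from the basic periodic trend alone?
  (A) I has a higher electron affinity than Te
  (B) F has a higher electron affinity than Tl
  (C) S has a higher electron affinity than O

The general trend: electron affinity increases across a period and decreases down a group.
(A) I (period 5, group 17) vs Te (period 5, group 16): the stated order agrees with the simple trend.
(B) F (period 2, group 17) vs Tl (period 6, group 13): the stated order agrees with the simple trend.
(C) S (period 3, group 16) vs O (period 2, group 16): the stated order contradicts the simple trend.
The exception is (C): the compact 2p subshell of O repels the added electron more than S's larger 3p does.

(C)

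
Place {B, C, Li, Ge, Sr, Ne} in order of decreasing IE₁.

Li is in period 2, group 1; B is in period 2, group 13; C is in period 2, group 14; Ne is in period 2, group 18; Ge is in period 4, group 14; Sr is in period 5, group 2.
IE₁ increases left→right with effective nuclear charge and decreases top→bottom as the valence shell moves farther out.
These span different periods and groups, so the two trends combine.
Sr > Li: the two effects oppose for this pair; the across-period effect wins (550 vs 520 kJ/mol).
Ge > Sr: relative to Sr, both the across-period and down-group shifts push Ge's first ionization energy up.
B > Ge: the two effects oppose for this pair; the down-group effect wins (801 vs 762 kJ/mol).
C > B: both are in period 2; the period trend gives C the larger value.
Ne > C: Ne lies to the right of C in period 2, so the across-period effect alone puts Ne higher.
For reference (kJ/mol): Li 520, B 801, C 1086, Ne 2081, Ge 762, Sr 550.
So from highest to lowest: Ne > C > B > Ge > Sr > Li.

Ne > C > B > Ge > Sr > Li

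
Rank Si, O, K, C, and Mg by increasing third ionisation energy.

Consider each +2 ion: Si²⁺ still has 2 valence electrons; O²⁺ still has 4 valence electrons; K²⁺ is already 1 electron into the core; C²⁺ still has 2 valence electrons; Mg²⁺ is the bare [Ne] core.
Usually core removal costs more than valence removal, but here the competition is close: a tightly held n=2 valence electron can cost more to remove than an n=3 core electron, so the actual values have to decide it.
Valence configurations: Si²⁺ [Ne]3s², O²⁺ [He]2s²2p², C²⁺ [He]2s².
Approximate IE_3 values (kJ/mol): Si 3232, O 5300, K 4420, C 4620, Mg 7733.
Putting it together, IE_3: Si < K < C < O < Mg.

Si < K < C < O < Mg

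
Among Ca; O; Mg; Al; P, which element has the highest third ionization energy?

Consider each +2 ion: Ca²⁺ is the bare [Ar] core; O²⁺ still has 4 valence electrons; Mg²⁺ is the bare [Ne] core; Al²⁺ still has 1 valence electron; P²⁺ still has 3 valence electrons.
Usually core removal costs more than valence removal, but here the competition is close: a tightly held n=2 valence electron can cost more to remove than an n=3 core electron, so the actual values have to decide it.
Valence configurations: O²⁺ [He]2s²2p², Al²⁺ [Ne]3s¹, P²⁺ [Ne]3s²3p¹.
Approximate IE_3 values (kJ/mol): Ca 4912, O 5300, Mg 7733, Al 2745, P 2914.
Hence IE_3: Al < P < Ca < O < Mg.

Mg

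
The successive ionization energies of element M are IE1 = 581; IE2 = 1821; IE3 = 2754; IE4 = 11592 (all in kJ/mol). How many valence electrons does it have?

3

Look for the largest jump between consecutive ionization energies: IE4/IE3 ≈ 4.2, far larger than any earlier ratio.
That jump marks the point where a core electron is being removed. So the atom has 3 valence electrons.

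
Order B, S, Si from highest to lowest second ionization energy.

B > S > Si

Consider each +1 ion: B⁺ still has 2 valence electrons; S⁺ still has 5 valence electrons; Si⁺ still has 3 valence electrons.
All are still removing valence electrons, so compare the +1 ions as you would atoms: IE_2 generally rises across a period (higher Z_eff) and falls down a group (larger shell), subject to the usual subshell exceptions.
Valence configurations: B⁺ [He]2s², S⁺ [Ne]3s²3p³, Si⁺ [Ne]3s²3p¹.
The numbers (kJ/mol): B 2427, S 2252, Si 1577.
Hence IE_2: Si < S < B.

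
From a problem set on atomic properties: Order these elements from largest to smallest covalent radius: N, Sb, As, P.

N is in period 2, group 15; P is in period 3, group 15; As is in period 4, group 15; Sb is in period 5, group 15.
Across a period the added protons contract the valence shell; down a group each new principal shell makes the atom larger.
All are in group 15, so atomic radius increases down the group.
So from largest to smallest: Sb > As > P > N.

Sb > As > P > N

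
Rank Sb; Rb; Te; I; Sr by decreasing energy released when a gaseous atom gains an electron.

I > Te > Sb > Rb > Sr

Rb is in period 5, group 1; Sr is in period 5, group 2; Sb is in period 5, group 15; Te is in period 5, group 16; I is in period 5, group 17.
EA tends to increase across a period and decrease down a group, though the pattern is less regular than for IE or radius.
All lie in period 5; the across-period trend (electron affinity increases left to right) applies, with the exception below.
Note the exception: Rb has a higher electron affinity than Sr, contrary to the simple trend — adding an electron to Sr (ns²) has to open a new, higher-energy np subshell, which is unfavourable.
For reference (kJ/mol): Rb 47, Sr 5, Sb 103, Te 190, I 295.
So from highest to lowest: I > Te > Sb > Rb > Sr.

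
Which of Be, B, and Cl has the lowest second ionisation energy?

Be

Consider each +1 ion: Be⁺ still has 1 valence electron; B⁺ still has 2 valence electrons; Cl⁺ still has 6 valence electrons.
All are still removing valence electrons, so compare the +1 ions as you would atoms: IE_2 generally rises across a period (higher Z_eff) and falls down a group (larger shell), subject to the usual subshell exceptions.
Valence configurations: Be⁺ [He]2s¹, B⁺ [He]2s², Cl⁺ [Ne]3s²3p⁴.
The numbers (kJ/mol): Be 1757, B 2427, Cl 2298.
Putting it together, IE_2: Be < Cl < B.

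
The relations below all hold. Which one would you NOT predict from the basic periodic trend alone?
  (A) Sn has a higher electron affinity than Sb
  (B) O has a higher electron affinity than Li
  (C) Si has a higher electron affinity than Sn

(A)

The general trend: electron affinity increases across a period and decreases down a group.
(A) Sn (period 5, group 14) vs Sb (period 5, group 15): the stated order contradicts the simple trend.
(B) O (period 2, group 16) vs Li (period 2, group 1): the stated order agrees with the simple trend.
(C) Si (period 3, group 14) vs Sn (period 5, group 14): the stated order agrees with the simple trend.
The exception is (A): adding an electron to Sb's half-filled 5p³ is unfavourable, so Sn has the more exothermic EA.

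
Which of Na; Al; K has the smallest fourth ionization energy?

The fourth ionization energy removes an electron from the +3 ion. For each element: Na³⁺ is already 2 electrons into the core; Al³⁺ is the bare [Ne] core; K³⁺ is already 2 electrons into the core.
All of these are removing an electron from a noble-gas core or deeper; the smaller core (lower principal quantum number) is held far more tightly, and within a period the higher nuclear charge binds the same core more tightly.
Approximate IE_4 values (kJ/mol): Na 9543, Al 11577, K 5877.
Putting it together, IE_4: K < Na < Al.

K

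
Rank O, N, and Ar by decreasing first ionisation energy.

IE₁ increases left→right with effective nuclear charge and decreases top→bottom as the valence shell moves farther out.
Here both period and group differ, so the two effects have to be weighed against each other.
N > O: this pair runs against the simple trend — see the exception note.
Ar > N: the two effects oppose for this pair; the across-period effect wins (1521 vs 1402 kJ/mol).
Note the exception: N has a higher first ionization energy than O, contrary to the simple trend — pairing an electron in O's 2p⁴ costs repulsion energy, so O ionizes more easily than half-filled N (2p³).
Approximate values (kJ/mol): N 1402, O 1314, Ar 1521.
So from highest to lowest: Ar > N > O.

Ar > N > O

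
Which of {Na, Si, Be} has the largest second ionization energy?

Na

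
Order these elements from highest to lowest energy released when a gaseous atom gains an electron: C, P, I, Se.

I, Se, C, P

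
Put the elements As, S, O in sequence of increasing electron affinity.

EA tends to increase across a period and decrease down a group, though the pattern is less regular than for IE or radius.
Neither a single period nor a single group — weigh both effects.
O > As: relative to As, both the across-period and down-group shifts push O's electron affinity up.
S > O: this pair runs against the simple trend — see the exception note.
Note the exception: S has a higher electron affinity than O, contrary to the simple trend — the compact 2p subshell of O repels the added electron more than S's larger 3p does.
For reference (kJ/mol): O 141, S 200, As 78.
So from lowest to highest: As < O < S.

As < O < S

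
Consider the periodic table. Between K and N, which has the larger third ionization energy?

N

The third ionization energy removes an electron from the +2 ion. For each element: K²⁺ is already 1 electron into the core; N²⁺ still has 3 valence electrons.
Usually core removal costs more than valence removal, but here the competition is close: a tightly held n=2 valence electron can cost more to remove than an n=3 core electron, so the actual values have to decide it.
The numbers (kJ/mol): K 4420, N 4578.
Overall IE_3 order: K < N.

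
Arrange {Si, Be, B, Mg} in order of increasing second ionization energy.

Mg, Si, Be, B

After 1 electron has been removed, what remains? Si⁺ still has 3 valence electrons; Be⁺ still has 1 valence electron; B⁺ still has 2 valence electrons; Mg⁺ still has 1 valence electron.
All are still removing valence electrons, so compare the +1 ions as you would atoms: IE_2 generally rises across a period (higher Z_eff) and falls down a group (larger shell), subject to the usual subshell exceptions.
Valence configurations: Si⁺ [Ne]3s²3p¹, Be⁺ [He]2s¹, B⁺ [He]2s², Mg⁺ [Ne]3s¹.
Tabulated IE_2 (kJ/mol): Si 1577, Be 1757, B 2427, Mg 1451.
Overall IE_2 order: Mg < Si < Be < B.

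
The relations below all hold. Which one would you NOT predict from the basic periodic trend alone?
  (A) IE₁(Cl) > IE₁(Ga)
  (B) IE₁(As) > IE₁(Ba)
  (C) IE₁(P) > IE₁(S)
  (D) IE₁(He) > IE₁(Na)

(C)

The general trend: first ionisation energy increases across a period and decreases down a group.
(A) Cl (period 3, group 17) vs Ga (period 4, group 13): the stated order agrees with the simple trend.
(B) As (period 4, group 15) vs Ba (period 6, group 2): the stated order agrees with the simple trend.
(C) P (period 3, group 15) vs S (period 3, group 16): the stated order contradicts the simple trend.
(D) He (period 1, group 18) vs Na (period 3, group 1): the stated order agrees with the simple trend.
The exception is (C): S (3p⁴) ionizes more easily than half-filled P (3p³) because the paired 3p electron in S is pushed out by e⁻–e⁻ repulsion.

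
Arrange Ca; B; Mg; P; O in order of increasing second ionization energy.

Ca < Mg < P < B < O

Consider each +1 ion: Ca⁺ still has 1 valence electron; B⁺ still has 2 valence electrons; Mg⁺ still has 1 valence electron; P⁺ still has 4 valence electrons; O⁺ still has 5 valence electrons.
All are still removing valence electrons, so compare the +1 ions as you would atoms: IE_2 generally rises across a period (higher Z_eff) and falls down a group (larger shell), subject to the usual subshell exceptions.
Valence configurations: Ca⁺ [Ar]4s¹, B⁺ [He]2s², Mg⁺ [Ne]3s¹, P⁺ [Ne]3s²3p², O⁺ [He]2s²2p³.
Tabulated IE_2 (kJ/mol): Ca 1145, B 2427, Mg 1451, P 1907, O 3388.
Putting it together, IE_2: Ca < Mg < P < B < O.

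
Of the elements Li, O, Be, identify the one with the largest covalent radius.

Li

Radius decreases left→right (rising Z_eff, same n) and increases top→bottom (higher n).
All lie in period 2, so atomic radius increases right to left.
The largest covalent radius among these belongs to Li.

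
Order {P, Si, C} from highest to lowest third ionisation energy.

C > Si > P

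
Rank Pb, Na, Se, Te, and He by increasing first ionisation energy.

Na < Pb < Te < Se < He

He is in period 1, group 18; Na is in period 3, group 1; Se is in period 4, group 16; Te is in period 5, group 16; Pb is in period 6, group 14.
Across a period the outer electron is held more tightly (higher IE₁); down a group it sits in a higher shell, more shielded, and comes off more easily.
These span different periods and groups, so the two trends combine.
Pb > Na: period and group pull opposite ways; the across-period shift dominates (716 vs 496 kJ/mol).
Te > Pb: relative to Pb, both the across-period and down-group shifts push Te's first ionization energy up.
Se > Te: Se sits above Te in group 16, so the down-group effect alone puts Se higher.
He > Se: both effects reinforce here, so He is clearly the higher of the two.
Tabulated first ionization energy (kJ/mol): He 2372, Na 496, Se 941, Te 869, Pb 716.
So from lowest to highest: Na < Pb < Te < Se < He.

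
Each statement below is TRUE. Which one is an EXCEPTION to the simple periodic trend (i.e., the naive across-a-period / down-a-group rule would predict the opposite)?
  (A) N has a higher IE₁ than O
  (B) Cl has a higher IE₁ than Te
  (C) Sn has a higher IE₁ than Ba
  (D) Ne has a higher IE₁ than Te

The general trend: IE₁ increases across a period and decreases down a group.
(A) N (period 2, group 15) vs O (period 2, group 16): the stated order contradicts the simple trend.
(B) Cl (period 3, group 17) vs Te (period 5, group 16): the stated order agrees with the simple trend.
(C) Sn (period 5, group 14) vs Ba (period 6, group 2): the stated order agrees with the simple trend.
(D) Ne (period 2, group 18) vs Te (period 5, group 16): the stated order agrees with the simple trend.
The exception is (A): pairing an electron in O's 2p⁴ costs repulsion energy, so O ionizes more easily than half-filled N (2p³).

(A)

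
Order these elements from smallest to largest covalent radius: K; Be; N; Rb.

N, Be, K, Rb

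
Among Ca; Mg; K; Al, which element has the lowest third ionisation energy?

Al

Consider each +2 ion: Ca²⁺ is the bare [Ar] core; Mg²⁺ is the bare [Ne] core; K²⁺ is already 1 electron into the core; Al²⁺ still has 1 valence electron.
Breaking into a closed-shell core is much more expensive than removing a leftover valence electron — K, Ca and Mg have the largest IE_3 here.
The numbers (kJ/mol): Ca 4912, Mg 7733, K 4420, Al 2745.
Putting it together, IE_3: Al < K < Ca < Mg.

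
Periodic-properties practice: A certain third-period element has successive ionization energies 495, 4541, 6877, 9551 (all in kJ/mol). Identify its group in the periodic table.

Group 1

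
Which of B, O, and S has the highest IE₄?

B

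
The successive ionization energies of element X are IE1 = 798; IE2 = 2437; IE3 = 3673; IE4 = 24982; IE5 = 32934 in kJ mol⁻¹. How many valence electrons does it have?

Look for the largest jump between consecutive ionization energies: IE4/IE3 ≈ 6.8, far larger than any earlier ratio.
That jump marks the point where a core electron is being removed. So the atom has 3 valence electrons.

3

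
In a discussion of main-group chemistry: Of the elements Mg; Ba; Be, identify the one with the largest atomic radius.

Moving right in a period, electrons are added to the same shell under a stronger nuclear pull, so atoms get smaller; moving down, a new shell is opened and atoms get larger.
All are in group 2, so atomic radius increases down the group.
The largest atomic radius among these belongs to Ba.

Ba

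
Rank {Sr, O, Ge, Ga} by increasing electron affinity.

Sr < Ga < Ge < O

Atoms with high Z_eff and room in the valence shell (especially the halogens) have the most exothermic electron affinities.
Here both period and group differ, so the two effects have to be weighed against each other.
Ga > Sr: relative to Sr, both the across-period and down-group shifts push Ga's electron affinity up.
Ge > Ga: Ge lies to the right of Ga in period 4, so the across-period effect alone puts Ge higher.
O > Ge: relative to Ge, both the across-period and down-group shifts push O's electron affinity up.
For reference (kJ/mol): O 141, Ga 29, Ge 119, Sr 5.
So from lowest to highest: Sr < Ga < Ge < O.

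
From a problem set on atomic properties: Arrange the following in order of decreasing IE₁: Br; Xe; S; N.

N is in period 2, group 15; S is in period 3, group 16; Br is in period 4, group 17; Xe is in period 5, group 18.
Across a period the outer electron is held more tightly (higher IE₁); down a group it sits in a higher shell, more shielded, and comes off more easily.
These sit on a diagonal, where the across-period and down-group effects partly cancel.
Br > S: the two effects oppose for this pair; the across-period effect wins (1140 vs 1000 kJ/mol).
Xe > Br: period and group pull opposite ways; the across-period shift dominates (1170 vs 1140 kJ/mol).
N > Xe: the two effects oppose for this pair; the down-group effect wins (1402 vs 1170 kJ/mol).
For reference (kJ/mol): N 1402, S 1000, Br 1140, Xe 1170.
So from highest to lowest: N > Xe > Br > S.

N > Xe > Br > S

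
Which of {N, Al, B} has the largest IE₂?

N

IE_2 is the cost of taking one more electron from the +1 cation: N⁺ still has 4 valence electrons; Al⁺ still has 2 valence electrons; B⁺ still has 2 valence electrons.
All are still removing valence electrons, so compare the +1 ions as you would atoms: IE_2 generally rises across a period (higher Z_eff) and falls down a group (larger shell), subject to the usual subshell exceptions.
Valence configurations: N⁺ [He]2s²2p², Al⁺ [Ne]3s², B⁺ [He]2s².
Tabulated IE_2 (kJ/mol): N 2856, Al 1817, B 2427.
Hence IE_2: Al < B < N.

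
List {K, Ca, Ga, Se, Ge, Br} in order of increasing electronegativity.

K < Ca < Ga < Ge < Se < Br

K is in period 4, group 1; Ca is in period 4, group 2; Ga is in period 4, group 13; Ge is in period 4, group 14; Se is in period 4, group 16; Br is in period 4, group 17.
Atoms toward the upper right of the periodic table pull bonding electrons most strongly.
All lie in period 4, so electronegativity increases left to right.
So from lowest to highest: K < Ca < Ga < Ge < Se < Br.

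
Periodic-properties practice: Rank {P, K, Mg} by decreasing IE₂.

K, P, Mg

Consider each +1 ion: P⁺ still has 4 valence electrons; K⁺ is the bare [Ar] core; Mg⁺ still has 1 valence electron.
Core electrons are held far more tightly than valence electrons, so K tops the IE_2 order.
Valence configurations: P⁺ [Ne]3s²3p², Mg⁺ [Ne]3s¹.
Tabulated IE_2 (kJ/mol): P 1907, K 3052, Mg 1451.
Overall IE_2 order: Mg < P < K.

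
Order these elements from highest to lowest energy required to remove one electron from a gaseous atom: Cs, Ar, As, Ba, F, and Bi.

F is in period 2, group 17; Ar is in period 3, group 18; As is in period 4, group 15; Cs is in period 6, group 1; Ba is in period 6, group 2; Bi is in period 6, group 15.
IE₁ increases left→right with effective nuclear charge and decreases top→bottom as the valence shell moves farther out.
Here both period and group differ, so the two effects have to be weighed against each other.
Ba > Cs: Ba lies to the right of Cs in period 6, so the across-period effect alone puts Ba higher.
Bi > Ba: both are in period 6; the period trend gives Bi the larger value.
As > Bi: As sits above Bi in group 15, so the down-group effect alone puts As higher.
Ar > As: both effects reinforce here, so Ar is clearly the higher of the two.
F > Ar: the two effects oppose for this pair; the down-group effect wins (1681 vs 1521 kJ/mol).
Tabulated first ionization energy (kJ/mol): F 1681, Ar 1521, As 947, Cs 376, Ba 503, Bi 703.
So from highest to lowest: F > Ar > As > Bi > Ba > Cs.

F, Ar, As, Bi, Ba, Cs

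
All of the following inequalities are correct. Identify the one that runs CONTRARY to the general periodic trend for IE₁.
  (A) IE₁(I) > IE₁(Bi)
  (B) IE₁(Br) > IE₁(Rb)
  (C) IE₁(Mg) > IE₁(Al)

(C)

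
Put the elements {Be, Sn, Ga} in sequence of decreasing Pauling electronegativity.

Be is in period 2, group 2; Ga is in period 4, group 13; Sn is in period 5, group 14.
Electronegativity increases across a period and decreases down a group, tracking effective nuclear charge and atomic size.
Neither a single period nor a single group — weigh both effects.
Ga > Be: the two effects oppose for this pair; the across-period effect wins (1.81 vs 1.57).
Sn > Ga: period and group pull opposite ways; the across-period shift dominates (1.96 vs 1.81).
For reference (Pauling): Be 1.57, Ga 1.81, Sn 1.96.
So from highest to lowest: Sn > Ga > Be.

Sn, Ga, Be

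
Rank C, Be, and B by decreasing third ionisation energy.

IE_3 is the cost of taking one more electron from the +2 cation: C²⁺ still has 2 valence electrons; Be²⁺ is the bare [He] core; B²⁺ still has 1 valence electron.
Pulling an electron out of a noble-gas core costs far more than removing a remaining valence electron, so Be sits at the high end of IE_3.
Valence configurations: C²⁺ [He]2s², B²⁺ [He]2s¹.
The numbers (kJ/mol): C 4620, Be 14849, B 3660.
Hence IE_3: B < C < Be.

Be > C > B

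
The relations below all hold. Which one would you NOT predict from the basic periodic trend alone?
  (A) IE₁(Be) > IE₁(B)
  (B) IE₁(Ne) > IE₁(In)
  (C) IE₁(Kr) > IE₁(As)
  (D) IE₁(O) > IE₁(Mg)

(A)

The general trend: IE₁ increases across a period and decreases down a group.
(A) Be (period 2, group 2) vs B (period 2, group 13): the stated order contradicts the simple trend.
(B) Ne (period 2, group 18) vs In (period 5, group 13): the stated order agrees with the simple trend.
(C) Kr (period 4, group 18) vs As (period 4, group 15): the stated order agrees with the simple trend.
(D) O (period 2, group 16) vs Mg (period 3, group 2): the stated order agrees with the simple trend.
The exception is (A): removing B's lone 2p electron is easier than breaking Be's filled 2s².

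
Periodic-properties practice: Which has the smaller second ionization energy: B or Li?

B

IE_2 is the cost of taking one more electron from the +1 cation: B⁺ still has 2 valence electrons; Li⁺ is the bare [He] core.
Pulling an electron out of a noble-gas core costs far more than removing a remaining valence electron, so Li sits at the high end of IE_2.
The numbers (kJ/mol): B 2427, Li 7298.
Hence IE_2: B < Li.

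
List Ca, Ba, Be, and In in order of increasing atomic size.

Be is in period 2, group 2; Ca is in period 4, group 2; In is in period 5, group 13; Ba is in period 6, group 2.
Radius decreases left→right (rising Z_eff, same n) and increases top→bottom (higher n).
These span different periods and groups, so the two trends combine.
In > Be: period and group pull opposite ways; the down-group shift dominates (142 vs 102 pm).
Ca > In: the two effects oppose for this pair; the across-period effect wins (171 vs 142 pm).
Ba > Ca: Ba sits below Ca in group 2, so the down-group effect alone puts Ba larger.
Tabulated atomic radius (pm): Be 102, Ca 171, In 142, Ba 196.
So from smallest to largest: Be < In < Ca < Ba.

Be < In < Ca < Ba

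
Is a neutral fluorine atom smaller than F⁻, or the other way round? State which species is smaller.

Forming F⁻ adds 1 electron to F. More electron–electron repulsion in the same shell, with unchanged nuclear charge, lets the cloud expand.
An anion is larger than its parent atom: F⁻ > F.

F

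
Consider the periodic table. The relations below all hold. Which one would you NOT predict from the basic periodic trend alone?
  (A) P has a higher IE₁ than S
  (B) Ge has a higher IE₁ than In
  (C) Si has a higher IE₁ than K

The general trend: IE₁ increases across a period and decreases down a group.
(A) P (period 3, group 15) vs S (period 3, group 16): the stated order contradicts the simple trend.
(B) Ge (period 4, group 14) vs In (period 5, group 13): the stated order agrees with the simple trend.
(C) Si (period 3, group 14) vs K (period 4, group 1): the stated order agrees with the simple trend.
The exception is (A): S (3p⁴) ionizes more easily than half-filled P (3p³) because the paired 3p electron in S is pushed out by e⁻–e⁻ repulsion.

(A)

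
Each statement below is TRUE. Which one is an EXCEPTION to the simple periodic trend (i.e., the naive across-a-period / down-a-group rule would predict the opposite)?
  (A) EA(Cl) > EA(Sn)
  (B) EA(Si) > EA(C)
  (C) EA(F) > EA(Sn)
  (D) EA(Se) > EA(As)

The general trend: electron affinity increases across a period and decreases down a group.
(A) Cl (period 3, group 17) vs Sn (period 5, group 14): the stated order agrees with the simple trend.
(B) Si (period 3, group 14) vs C (period 2, group 14): the stated order contradicts the simple trend.
(C) F (period 2, group 17) vs Sn (period 5, group 14): the stated order agrees with the simple trend.
(D) Se (period 4, group 16) vs As (period 4, group 15): the stated order agrees with the simple trend.
The exception is (B): Si's larger, more diffuse 3p orbitals accept an added electron slightly more readily than C's compact 2p.

(B)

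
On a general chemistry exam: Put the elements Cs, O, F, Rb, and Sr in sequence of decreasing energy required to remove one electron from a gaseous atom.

F > O > Sr > Rb > Cs

O is in period 2, group 16; F is in period 2, group 17; Rb is in period 5, group 1; Sr is in period 5, group 2; Cs is in period 6, group 1.
Removing the outermost electron gets harder across a period and easier down a group.
Neither a single period nor a single group — weigh both effects.
Rb > Cs: they share group 1; the group trend gives Rb the larger value.
Sr > Rb: both are in period 5; the period trend gives Sr the larger value.
O > Sr: both effects reinforce here, so O is clearly the higher of the two.
F > O: F lies to the right of O in period 2, so the across-period effect alone puts F higher.
Approximate values (kJ/mol): O 1314, F 1681, Rb 403, Sr 550, Cs 376.
So from highest to lowest: F > O > Sr > Rb > Cs.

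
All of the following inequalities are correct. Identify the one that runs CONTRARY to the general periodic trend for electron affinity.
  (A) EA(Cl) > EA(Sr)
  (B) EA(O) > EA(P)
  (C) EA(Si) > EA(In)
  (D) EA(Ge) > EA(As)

(D)

The general trend: electron affinity increases across a period and decreases down a group.
(A) Cl (period 3, group 17) vs Sr (period 5, group 2): the stated order agrees with the simple trend.
(B) O (period 2, group 16) vs P (period 3, group 15): the stated order agrees with the simple trend.
(C) Si (period 3, group 14) vs In (period 5, group 13): the stated order agrees with the simple trend.
(D) Ge (period 4, group 14) vs As (period 4, group 15): the stated order contradicts the simple trend.
The exception is (D): adding an electron to As's half-filled 4p³ is unfavourable, so Ge (4p²) has the more exothermic EA.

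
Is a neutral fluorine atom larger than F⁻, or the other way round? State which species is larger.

F⁻

Forming F⁻ adds 1 electron to F. More electron–electron repulsion in the same shell, with unchanged nuclear charge, lets the cloud expand.
An anion is larger than its parent atom: F⁻ > F.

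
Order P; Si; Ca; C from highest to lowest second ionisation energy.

The second ionization energy removes an electron from the +1 ion. For each element: P⁺ still has 4 valence electrons; Si⁺ still has 3 valence electrons; Ca⁺ still has 1 valence electron; C⁺ still has 3 valence electrons.
All are still removing valence electrons, so compare the +1 ions as you would atoms: IE_2 generally rises across a period (higher Z_eff) and falls down a group (larger shell), subject to the usual subshell exceptions.
Valence configurations: P⁺ [Ne]3s²3p², Si⁺ [Ne]3s²3p¹, Ca⁺ [Ar]4s¹, C⁺ [He]2s²2p¹.
Approximate IE_2 values (kJ/mol): P 1907, Si 1577, Ca 1145, C 2353.
Putting it together, IE_2: Ca < Si < P < C.

C > P > Si > Ca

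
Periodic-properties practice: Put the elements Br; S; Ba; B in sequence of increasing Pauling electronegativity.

Smaller atoms with higher effective nuclear charge are more electronegative.
These span different periods and groups, so the two trends combine.
B > Ba: both effects reinforce here, so B is clearly the higher of the two.
S > B: the two effects oppose for this pair; the across-period effect wins (2.58 vs 2.04).
Br > S: the two effects oppose for this pair; the across-period effect wins (2.96 vs 2.58).
For reference (Pauling): B 2.04, S 2.58, Br 2.96, Ba 0.89.
So from lowest to highest: Ba < B < S < Br.

Ba < B < S < Br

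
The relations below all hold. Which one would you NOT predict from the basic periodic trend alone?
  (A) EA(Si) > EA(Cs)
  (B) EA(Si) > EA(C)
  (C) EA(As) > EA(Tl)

(B)

The general trend: electron affinity increases across a period and decreases down a group.
(A) Si (period 3, group 14) vs Cs (period 6, group 1): the stated order agrees with the simple trend.
(B) Si (period 3, group 14) vs C (period 2, group 14): the stated order contradicts the simple trend.
(C) As (period 4, group 15) vs Tl (period 6, group 13): the stated order agrees with the simple trend.
The exception is (B): Si's larger, more diffuse 3p orbitals accept an added electron slightly more readily than C's compact 2p.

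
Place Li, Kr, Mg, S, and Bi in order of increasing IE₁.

Li is in period 2, group 1; Mg is in period 3, group 2; S is in period 3, group 16; Kr is in period 4, group 18; Bi is in period 6, group 15.
IE₁ increases left→right with effective nuclear charge and decreases top→bottom as the valence shell moves farther out.
Here both period and group differ, so the two effects have to be weighed against each other.
Bi > Li: period and group pull opposite ways; the across-period shift dominates (703 vs 520 kJ/mol).
Mg > Bi: the two effects oppose for this pair; the down-group effect wins (738 vs 703 kJ/mol).
S > Mg: S lies to the right of Mg in period 3, so the across-period effect alone puts S higher.
Kr > S: the two effects oppose for this pair; the across-period effect wins (1351 vs 1000 kJ/mol).
Approximate values (kJ/mol): Li 520, Mg 738, S 1000, Kr 1351, Bi 703.
So from lowest to highest: Li < Bi < Mg < S < Kr.

Li, Bi, Mg, S, Kr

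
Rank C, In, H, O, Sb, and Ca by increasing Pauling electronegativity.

Ca, In, Sb, H, C, O

H is in period 1, group 1; C is in period 2, group 14; O is in period 2, group 16; Ca is in period 4, group 2; In is in period 5, group 13; Sb is in period 5, group 15.
Atoms toward the upper right of the periodic table pull bonding electrons most strongly.
Neither a single period nor a single group — weigh both effects.
In > Ca: the two effects oppose for this pair; the across-period effect wins (1.78 vs 1.00).
Sb > In: Sb lies to the right of In in period 5, so the across-period effect alone puts Sb higher.
H > Sb: the two effects oppose for this pair; the down-group effect wins (2.20 vs 2.05).
C > H: the two effects oppose for this pair; the across-period effect wins (2.55 vs 2.20).
O > C: O lies to the right of C in period 2, so the across-period effect alone puts O higher.
For reference (Pauling): H 2.20, C 2.55, O 3.44, Ca 1.00, In 1.78, Sb 2.05.
So from lowest to highest: Ca < In < Sb < H < C < O.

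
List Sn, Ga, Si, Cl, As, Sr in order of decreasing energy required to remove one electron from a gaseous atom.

Cl, As, Si, Sn, Ga, Sr

Si is in period 3, group 14; Cl is in period 3, group 17; Ga is in period 4, group 13; As is in period 4, group 15; Sr is in period 5, group 2; Sn is in period 5, group 14.
First ionization energy rises across a period (greater Z_eff holds electrons more tightly) and falls down a group (valence electrons are farther from the nucleus).
These span different periods and groups, so the two trends combine.
Ga > Sr: relative to Sr, both the across-period and down-group shifts push Ga's first ionization energy up.
Sn > Ga: period and group pull opposite ways; the across-period shift dominates (709 vs 579 kJ/mol).
Si > Sn: they share group 14; the group trend gives Si the larger value.
As > Si: period and group pull opposite ways; the across-period shift dominates (947 vs 786 kJ/mol).
Cl > As: both effects reinforce here, so Cl is clearly the higher of the two.
For reference (kJ/mol): Si 786, Cl 1251, Ga 579, As 947, Sr 550, Sn 709.
So from highest to lowest: Cl > As > Si > Sn > Ga > Sr.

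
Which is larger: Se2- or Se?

Forming Se2- adds 2 electrons to Se. More electron–electron repulsion in the same shell, with unchanged nuclear charge, lets the cloud expand.
An anion is larger than its parent atom: Se2- > Se.

Se2-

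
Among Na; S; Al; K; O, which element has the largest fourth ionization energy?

Al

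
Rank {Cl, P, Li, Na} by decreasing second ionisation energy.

IE_2 is the cost of taking one more electron from the +1 cation: Cl⁺ still has 6 valence electrons; P⁺ still has 4 valence electrons; Li⁺ is the bare [He] core; Na⁺ is the bare [Ne] core.
Breaking into a closed-shell core is much more expensive than removing a leftover valence electron — Na and Li have the largest IE_2 here.
Valence configurations: Cl⁺ [Ne]3s²3p⁴, P⁺ [Ne]3s²3p².
Approximate IE_2 values (kJ/mol): Cl 2298, P 1907, Li 7298, Na 4562.
So the second ionization energies run P < Cl < Na < Li.

Li, Na, Cl, P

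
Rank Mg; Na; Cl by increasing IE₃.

Cl < Na < Mg

IE_3 is the cost of taking one more electron from the +2 cation: Mg²⁺ is the bare [Ne] core; Na²⁺ is already 1 electron into the core; Cl²⁺ still has 5 valence electrons.
Breaking into a closed-shell core is much more expensive than removing a leftover valence electron — Na and Mg have the largest IE_3 here.
The numbers (kJ/mol): Mg 7733, Na 6910, Cl 3822.
Overall IE_3 order: Cl < Na < Mg.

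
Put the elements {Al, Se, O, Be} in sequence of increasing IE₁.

Al < Be < Se < O

IE₁ increases left→right with effective nuclear charge and decreases top→bottom as the valence shell moves farther out.
Neither a single period nor a single group — weigh both effects.
Be > Al: the two effects oppose for this pair; the down-group effect wins (900 vs 578 kJ/mol).
Se > Be: the two effects oppose for this pair; the across-period effect wins (941 vs 900 kJ/mol).
O > Se: O sits above Se in group 16, so the down-group effect alone puts O higher.
Tabulated first ionization energy (kJ/mol): Be 900, O 1314, Al 578, Se 941.
So from lowest to highest: Al < Be < Se < O.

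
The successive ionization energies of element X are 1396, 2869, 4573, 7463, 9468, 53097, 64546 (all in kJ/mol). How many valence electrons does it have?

5

Look for the largest jump between consecutive ionization energies: IE6/IE5 ≈ 5.6, far larger than any earlier ratio.
That jump marks the point where a core electron is being removed. So the atom has 5 valence electrons.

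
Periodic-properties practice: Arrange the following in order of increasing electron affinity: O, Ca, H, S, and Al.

Ca < Al < H < O < S

Atoms with high Z_eff and room in the valence shell (especially the halogens) have the most exothermic electron affinities.
Here both period and group differ, so the two effects have to be weighed against each other.
Al > Ca: both effects reinforce here, so Al is clearly the higher of the two.
H > Al: the two effects oppose for this pair; the down-group effect wins (73 vs 42 kJ/mol).
O > H: period and group pull opposite ways; the across-period shift dominates (141 vs 73 kJ/mol).
S > O: this pair runs against the simple trend — see the exception note.
Note the exception: S has a higher electron affinity than O, contrary to the simple trend — the compact 2p subshell of O repels the added electron more than S's larger 3p does.
Approximate values (kJ/mol): H 73, O 141, Al 42, S 200, Ca 2.
So from lowest to highest: Ca < Al < H < O < S.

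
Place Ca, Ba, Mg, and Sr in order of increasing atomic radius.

Atomic radius shrinks across a period as nuclear charge pulls the same shell inward, and grows down a group as new shells are added.
All are in group 2, so atomic radius increases down the group.
So from smallest to largest: Mg < Ca < Sr < Ba.

Mg, Ca, Sr, Ba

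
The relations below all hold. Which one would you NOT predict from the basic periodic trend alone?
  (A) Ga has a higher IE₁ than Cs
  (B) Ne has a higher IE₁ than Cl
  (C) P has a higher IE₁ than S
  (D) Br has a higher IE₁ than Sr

(C)

The general trend: IE₁ increases across a period and decreases down a group.
(A) Ga (period 4, group 13) vs Cs (period 6, group 1): the stated order agrees with the simple trend.
(B) Ne (period 2, group 18) vs Cl (period 3, group 17): the stated order agrees with the simple trend.
(C) P (period 3, group 15) vs S (period 3, group 16): the stated order contradicts the simple trend.
(D) Br (period 4, group 17) vs Sr (period 5, group 2): the stated order agrees with the simple trend.
The exception is (C): S (3p⁴) ionizes more easily than half-filled P (3p³) because the paired 3p electron in S is pushed out by e⁻–e⁻ repulsion.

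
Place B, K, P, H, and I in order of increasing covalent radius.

H < B < P < I < K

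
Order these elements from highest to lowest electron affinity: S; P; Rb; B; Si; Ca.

S > Si > P > Rb > B > Ca

B is in period 2, group 13; Si is in period 3, group 14; P is in period 3, group 15; S is in period 3, group 16; Ca is in period 4, group 2; Rb is in period 5, group 1.
Atoms with high Z_eff and room in the valence shell (especially the halogens) have the most exothermic electron affinities.
Neither a single period nor a single group — weigh both effects.
B > Ca: both effects reinforce here, so B is clearly the higher of the two.
Rb > B: this pair runs against the simple trend — see the exception note.
P > Rb: relative to Rb, both the across-period and down-group shifts push P's electron affinity up.
Si > P: this pair runs against the simple trend — see the exception note.
S > Si: both are in period 3; the period trend gives S the larger value.
Note the exception: Rb has a higher electron affinity than B, contrary to the simple trend — B's ns²np¹ configuration gives only a small electron affinity — the sparsely filled np subshell binds an added electron weakly.
Note the exception: Si has a higher electron affinity than P, contrary to the simple trend — adding an electron to P's half-filled 3p³ is unfavourable, so Si (3p²) has the more exothermic EA.
Note the exception: Rb has a higher electron affinity than Ca, contrary to the simple trend — adding an electron to Ca (ns²) has to open a new, higher-energy np subshell, which is unfavourable.
Approximate values (kJ/mol): B 27, Si 134, P 72, S 200, Ca 2, Rb 47.
So from highest to lowest: S > Si > P > Rb > B > Ca.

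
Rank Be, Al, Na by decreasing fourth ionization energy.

Be, Al, Na

The fourth ionization energy removes an electron from the +3 ion. For each element: Be³⁺ is already 1 electron into the core; Al³⁺ is the bare [Ne] core; Na³⁺ is already 2 electrons into the core.
All of these are removing an electron from a noble-gas core or deeper; the smaller core (lower principal quantum number) is held far more tightly, and within a period the higher nuclear charge binds the same core more tightly.
Approximate IE_4 values (kJ/mol): Be 21007, Al 11577, Na 9543.
So the fourth ionization energies run Na < Al < Be.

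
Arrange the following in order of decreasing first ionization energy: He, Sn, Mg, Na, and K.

He > Mg > Sn > Na > K

He is in period 1, group 18; Na is in period 3, group 1; Mg is in period 3, group 2; K is in period 4, group 1; Sn is in period 5, group 14.
Across a period the outer electron is held more tightly (higher IE₁); down a group it sits in a higher shell, more shielded, and comes off more easily.
These span different periods and groups, so the two trends combine.
Na > K: they share group 1; the group trend gives Na the larger value.
Sn > Na: period and group pull opposite ways; the across-period shift dominates (709 vs 496 kJ/mol).
Mg > Sn: period and group pull opposite ways; the down-group shift dominates (738 vs 709 kJ/mol).
He > Mg: both effects reinforce here, so He is clearly the higher of the two.
Approximate values (kJ/mol): He 2372, Na 496, Mg 738, K 419, Sn 709.
So from highest to lowest: He > Mg > Sn > Na > K.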